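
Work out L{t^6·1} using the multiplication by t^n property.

L{1} = 1/s. d^1/ds^1[1/s] = -1/s². d^2/ds^2[1/s] = 2/s^3. d^3/ds^3[1/s] = -6/s^4. d^4/ds^4[1/s] = 24/s^5. d^5/ds^5[1/s] = -120/s^6. d^6/ds^6[1/s] = 720/s^7. So L{t^6} = (-1)^{6}·720/s^7 = 720/s^7

Final answer: 720/s^7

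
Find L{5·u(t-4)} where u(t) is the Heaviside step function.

L{u(t-a)} = e^(-as)/s. Here a=4, so L{u(t-4)} = e^(-4s)/s, and L{5·u(t-4)} = 5·e^(-4s)/s

Final answer: 5·e^(-4s)/s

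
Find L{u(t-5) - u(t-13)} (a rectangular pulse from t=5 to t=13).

L{u(t-a)} = e^(-as)/s. L{u(t-5) - u(t-13)} = (e^(-5s) - e^(-13s))/s

Final answer: (e^(-5s) - e^(-13s))/s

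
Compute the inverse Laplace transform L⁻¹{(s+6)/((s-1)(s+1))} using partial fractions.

Using partial fractions, f(t) = (7e^t - 5e^(-t))/2

Final answer: (7e^t - 5e^(-t))/2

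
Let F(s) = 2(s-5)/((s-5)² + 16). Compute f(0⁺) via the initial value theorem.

f(0⁺) = lim_{s→∞} sF(s) = lim_{s→∞} 2s(s-5)/((s-5)² + 16) = 2

Final answer: 2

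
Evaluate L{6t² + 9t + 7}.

L{6t² + 9t + 7} = 6·2/s³ + 9/s² + 7/s = 12/s³ + 9/s² + 7/s

Final answer: 12/s³ + 9/s² + 7/s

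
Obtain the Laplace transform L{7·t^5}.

L{t^n} = n!/s^(n+1), so L{t^5} = 120/s^6. Then L{7·t^5} = 7·120/s^6 = 840/s^6

Final answer: 840/s^6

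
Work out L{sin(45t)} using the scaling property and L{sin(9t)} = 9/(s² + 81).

Using L{f(at)} = (1/a)F(s/a) with a=5: L{sin(45t)} = (1/5) · 9/((s/5)² + 81) = (1/5) · 9·25/(s² + 2025) = 45/(s² + 2025)

Final answer: 45/(s² + 2025)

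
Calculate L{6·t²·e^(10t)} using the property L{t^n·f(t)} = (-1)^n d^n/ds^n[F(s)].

L{e^(10t)} = 1/(s-10). d/ds[1/(s-10)] = -1/(s-10)². d²/ds²[1/(s-10)] = 2/(s-10)³. So L{t²·e^(10t)} = (-1)² · 2/(s-10)³ = 2/(s-10)³. Then L{6·t²·e^(10t)} = 6·2/(s-10)³ = 12/(s-10)³

Final answer: 12/(s-10)³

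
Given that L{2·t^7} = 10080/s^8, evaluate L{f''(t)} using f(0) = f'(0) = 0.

L{f''(t)} = s²F(s) - sf(0) - f'(0) = s²·10080/s^8 - 0 - 0 = 10080/s^6

Final answer: 10080/s^6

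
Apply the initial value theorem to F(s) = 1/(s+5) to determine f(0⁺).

f(0⁺) = lim_{s→∞} s·1/(s+5) = lim_{s→∞} s/(s+5) = 1

Final answer: 1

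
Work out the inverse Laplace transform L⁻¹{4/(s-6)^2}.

L⁻¹{n!/(s-a)^(n+1)} = t^n·e^(at) with n=1, a=6. So L⁻¹{1/(s-6)^2} = t·e^(6t), and L⁻¹{4/(s-6)^2} = (4/1)·t·e^(6t) = 4·t·e^(6t)

Final answer: 4·t·e^(6t)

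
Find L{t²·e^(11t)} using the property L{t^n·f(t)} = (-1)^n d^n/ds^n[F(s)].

L{e^(11t)} = 1/(s-11). d/ds[1/(s-11)] = -1/(s-11)². d²/ds²[1/(s-11)] = 2/(s-11)³. So L{t²·e^(11t)} = (-1)² · 2/(s-11)³ = 2/(s-11)³

Final answer: 2/(s-11)³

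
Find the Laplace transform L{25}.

L{25} = 25 · L{1} = 25/s

Final answer: 25/s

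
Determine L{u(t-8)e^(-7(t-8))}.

u(t-a)f(t-a) with f(t)=e^(-7t). L{e^(-7t)} = 1/(s+7). By time shift: e^(-8s)/(s+7)

Final answer: e^(-8s)/(s+7)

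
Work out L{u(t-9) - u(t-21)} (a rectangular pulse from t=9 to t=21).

L{u(t-a)} = e^(-as)/s. L{u(t-9) - u(t-21)} = (e^(-9s) - e^(-21s))/s

Final answer: (e^(-9s) - e^(-21s))/s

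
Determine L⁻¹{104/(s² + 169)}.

This is the form c·a/(s² + a²) with a = 13, c = 8. L⁻¹ = 8·sin(13t)

Final answer: 8·sin(13t)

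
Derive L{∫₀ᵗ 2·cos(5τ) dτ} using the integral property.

L{∫₀ᵗ f(τ)dτ} = F(s)/s with F(s) = 2s/(s² + 25), so the result is (2s/(s² + 25))/s = 2/(s² + 25)

Final answer: 2/(s² + 25)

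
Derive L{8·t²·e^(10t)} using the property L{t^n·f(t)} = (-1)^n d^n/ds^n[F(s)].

L{e^(10t)} = 1/(s-10). d/ds[1/(s-10)] = -1/(s-10)². d²/ds²[1/(s-10)] = 2/(s-10)³. So L{t²·e^(10t)} = (-1)² · 2/(s-10)³ = 2/(s-10)³. Then L{8·t²·e^(10t)} = 8·2/(s-10)³ = 16/(s-10)³

Final answer: 16/(s-10)³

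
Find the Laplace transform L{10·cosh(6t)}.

L{cosh(ωt)} = s/(s² - ω²), so L{cosh(6t)} = s/(s² - 36). Then L{10·cosh(6t)} = 10·s/(s² - 36) = 10s/(s² - 36)

Final answer: 10s/(s² - 36)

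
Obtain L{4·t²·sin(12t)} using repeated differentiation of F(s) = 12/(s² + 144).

F(s) = 12/(s² + 144). F'(s) = -24s/(s² + 144)². F''(s) = -24(144 - 3s²)/(s² + 144)³ = (72s² - 3456)/(s² + 144)³. So L{t²·sin(12t)} = (-1)² F''(s) = (72s² - 3456)/(s² + 144)³. Then L{4·t²·sin(12t)} = 4·(72s² - 3456)/(s² + 144)³ = (288s² - 13824)/(s² + 144)³

Final answer: (288s² - 13824)/(s² + 144)³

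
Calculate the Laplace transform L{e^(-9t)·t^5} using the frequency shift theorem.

L{e^(at)·t^n} = n!/(s-a)^(n+1), so L{e^(-9t)·t^5} = 120/(s+9)^6

Final answer: 120/(s+9)^6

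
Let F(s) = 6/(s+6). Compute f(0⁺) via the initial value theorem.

f(0⁺) = lim_{s→∞} s·6/(s+6) = lim_{s→∞} 6s/(s+6) = 6

Final answer: 6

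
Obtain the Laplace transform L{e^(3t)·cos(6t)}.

L{e^(at)·cos(ωt)} = (s-a)/((s-a)² + ω²), so L{e^(3t)·cos(6t)} = (s-3)/((s-3)² + 36)

Final answer: (s-3)/((s-3)² + 36)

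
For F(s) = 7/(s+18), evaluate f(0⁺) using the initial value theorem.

f(0⁺) = lim_{s→∞} s·7/(s+18) = lim_{s→∞} 7s/(s+18) = 7

Final answer: 7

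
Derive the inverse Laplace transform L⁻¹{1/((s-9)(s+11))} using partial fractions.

Decompose: A/(s-9) + B/(s+11). A = 1/20, B = -1/20. f(t) = (e^(9t) - e^(-11t))/20

Final answer: (e^(9t) - e^(-11t))/20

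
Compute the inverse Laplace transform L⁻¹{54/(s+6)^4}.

L⁻¹{n!/(s-a)^(n+1)} = t^n·e^(at) with n=3, a=-6. So L⁻¹{6/(s+6)^4} = t^3·e^(-6t), and L⁻¹{54/(s+6)^4} = (54/6)·t^3·e^(-6t) = 9·t^3·e^(-6t)

Final answer: 9·t^3·e^(-6t)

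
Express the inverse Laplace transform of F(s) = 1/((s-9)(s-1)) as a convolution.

1/((s-9)(s-1)) = (1/(s-9))·(1/(s-1)) = L{e^(9t)}·L{e^t}. So f(t) = e^(9t)*e^t = ∫₀ᵗ e^(9τ)·e^(t-τ) dτ

Final answer: ∫₀ᵗ e^(9τ)·e^(t-τ) dτ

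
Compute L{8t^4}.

L{t^n} = n!/s^(n+1). So L{8t^4} = 8·4!/s^5 = 192/s^5

Final answer: 192/s^5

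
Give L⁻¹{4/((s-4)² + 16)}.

Form: b/((s-a)² + b²) → e^(at)sin(bt). With a=4, b=4

Final answer: e^(4t)·sin(4t)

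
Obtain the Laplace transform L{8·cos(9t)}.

L{cos(ωt)} = s/(s² + ω²), so L{cos(9t)} = s/(s² + 81). Then L{8·cos(9t)} = 8·s/(s² + 81) = 8s/(s² + 81)

Final answer: 8s/(s² + 81)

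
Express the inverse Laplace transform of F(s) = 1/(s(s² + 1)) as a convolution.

1/(s(s² + 1)) = (1/s)·(1/(s² + 1)) = L{1}·L{sin(t)}. So f(t) = 1*(sin(t)) = ∫₀ᵗ sin(τ) dτ

Final answer: ∫₀ᵗ sin(τ) dτ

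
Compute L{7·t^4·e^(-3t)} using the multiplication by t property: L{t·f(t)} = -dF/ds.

Using L{t^n·e^(at)} = n!/(s-a)^(n+1), L{t^4·e^(-3t)} = 24/(s+3)^5, so L{7·t^4·e^(-3t)} = 7·24/(s+3)^5 = 168/(s+3)^5

Final answer: 168/(s+3)^5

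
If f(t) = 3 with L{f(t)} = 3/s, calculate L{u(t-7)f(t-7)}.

Time shift theorem: L{u(t-a)f(t-a)} = e^(-as)F(s). Here a=7, F(s) = 3/s, so L{u(t-7)f(t-7)} = e^(-7s)·3/s

Final answer: e^(-7s)·3/s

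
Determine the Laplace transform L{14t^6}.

L{14t^6} = 14 · L{t^6} = 14 · 720/s^7 = 10080/s^7

Final answer: 10080/s^7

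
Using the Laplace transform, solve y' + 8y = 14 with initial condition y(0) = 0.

sY + 8Y = 14/s. Y = 14/(s(s+8)). Partial fractions: Y = 7/4/s - 7/4/(s+8)

Final answer: y(t) = 7/4(1 - e^(-8t))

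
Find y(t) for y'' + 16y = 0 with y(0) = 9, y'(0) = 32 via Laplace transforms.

L{y''} + 16L{y} = 0. s²Y - 9s - 32 + 16Y = 0. Y(s² + 16) = 9s + 32. Y = (9s + 32)/(s² + 16). Inverting: y(t) = 9cos(4t) + 8sin(4t)

Final answer: y(t) = 9cos(4t) + 8sin(4t)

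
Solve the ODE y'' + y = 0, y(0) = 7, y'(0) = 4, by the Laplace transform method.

L{y''} + 1L{y} = 0. s²Y - 7s - 4 + Y = 0. Y(s² + 1) = 7s + 4. Y = (7s + 4)/(s² + 1). Inverting: y(t) = 7cos(t) + 4sin(t)

Final answer: y(t) = 7cos(t) + 4sin(t)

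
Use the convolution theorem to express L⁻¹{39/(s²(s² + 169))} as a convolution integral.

39/(s²(s² + 169)) = (1/s²)·(39/(s² + 169)) = L{t}·L{3·sin(13t)}. So f(t) = t*(3·sin(13t)) = ∫₀ᵗ 3τ·sin(13(t-τ)) dτ

Final answer: ∫₀ᵗ 3τ·sin(13(t-τ)) dτ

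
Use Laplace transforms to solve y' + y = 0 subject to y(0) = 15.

L{y'} + L{y} = 0. sY - 15 + Y = 0. Y(s+1) = 15. Y = 15/(s+1)

Final answer: y(t) = 15e^(-t)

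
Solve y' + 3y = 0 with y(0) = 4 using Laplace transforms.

L{y'} + 3L{y} = 0. sY - 4 + 3Y = 0. Y(s+3) = 4. Y = 4/(s+3)

Final answer: y(t) = 4e^(-3t)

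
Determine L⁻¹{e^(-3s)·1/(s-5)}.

L⁻¹{1/(s-5)} = e^(5t). By the time shift theorem, L⁻¹{e^(-as)F(s)} = u(t-a)f(t-a) with a=3, so L⁻¹{e^(-3s)·1/(s-5)} = u(t-3)·e^(5(t-3))

Final answer: u(t-3)·e^(5(t-3))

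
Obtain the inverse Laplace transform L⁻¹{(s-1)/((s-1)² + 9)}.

Using frequency shift, L⁻¹{(s-1)/((s-1)² + 9)} = e^t·cos(3t)

Final answer: e^t·cos(3t)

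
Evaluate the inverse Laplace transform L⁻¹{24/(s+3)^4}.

L⁻¹{n!/(s-a)^(n+1)} = t^n·e^(at) with n=3, a=-3. So L⁻¹{6/(s+3)^4} = t^3·e^(-3t), and L⁻¹{24/(s+3)^4} = (24/6)·t^3·e^(-3t) = 4·t^3·e^(-3t)

Final answer: 4·t^3·e^(-3t)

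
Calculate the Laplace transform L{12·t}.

L{t^n} = n!/s^(n+1), so L{t} = 1/s^2. Then L{12·t} = 12·1/s^2 = 12/s^2

Final answer: 12/s^2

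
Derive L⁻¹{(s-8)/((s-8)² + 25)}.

Using frequency shift: L⁻¹{(s-a)/((s-a)² + b²)} = e^(at)cos(bt). Here a=8, b=5

Final answer: e^(8t)·cos(5t)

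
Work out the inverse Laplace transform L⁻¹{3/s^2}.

L⁻¹{n!/s^(n+1)} = t^n with n=1. So L⁻¹{1/s^2} = t, and L⁻¹{3/s^2} = (3/1)·t = 3·t

Final answer: 3·t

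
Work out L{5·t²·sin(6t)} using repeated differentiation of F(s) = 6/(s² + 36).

F(s) = 6/(s² + 36). F'(s) = -12s/(s² + 36)². F''(s) = -12(36 - 3s²)/(s² + 36)³ = (36s² - 432)/(s² + 36)³. So L{t²·sin(6t)} = (-1)² F''(s) = (36s² - 432)/(s² + 36)³. Then L{5·t²·sin(6t)} = 5·(36s² - 432)/(s² + 36)³ = (180s² - 2160)/(s² + 36)³

Final answer: (180s² - 2160)/(s² + 36)³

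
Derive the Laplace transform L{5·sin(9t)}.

L{sin(ωt)} = ω/(s² + ω²), so L{sin(9t)} = 9/(s² + 81). Then L{5·sin(9t)} = 5·9/(s² + 81) = 45/(s² + 81)

Final answer: 45/(s² + 81)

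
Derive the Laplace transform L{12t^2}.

L{12t^2} = 12 · L{t^2} = 12 · 2/s^3 = 24/s^3

Final answer: 24/s^3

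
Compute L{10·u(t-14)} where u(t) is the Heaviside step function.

L{u(t-a)} = e^(-as)/s. Here a=14, so L{u(t-14)} = e^(-14s)/s, and L{10·u(t-14)} = 10·e^(-14s)/s

Final answer: 10·e^(-14s)/s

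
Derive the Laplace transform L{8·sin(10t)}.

L{sin(ωt)} = ω/(s² + ω²), so L{sin(10t)} = 10/(s² + 100). Then L{8·sin(10t)} = 8·10/(s² + 100) = 80/(s² + 100)

Final answer: 80/(s² + 100)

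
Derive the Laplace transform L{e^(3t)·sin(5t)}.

L{e^(at)·sin(ωt)} = ω/((s-a)² + ω²), so L{e^(3t)·sin(5t)} = 5/((s-3)² + 25)

Final answer: 5/((s-3)² + 25)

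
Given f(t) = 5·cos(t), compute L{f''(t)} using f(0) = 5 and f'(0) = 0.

F(s) = 5s/(s² + 1). L{f''(t)} = s²F(s) - sf(0) - f'(0) = 5s³/(s² + 1) - 5s = (5s³ - 5s(s² + 1))/(s² + 1) = -5s/(s² + 1)

Final answer: -5s/(s² + 1)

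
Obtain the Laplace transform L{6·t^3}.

L{t^n} = n!/s^(n+1), so L{t^3} = 6/s^4. Then L{6·t^3} = 6·6/s^4 = 36/s^4

Final answer: 36/s^4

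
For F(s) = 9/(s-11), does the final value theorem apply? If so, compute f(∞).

sF(s) = 9s/(s-11) has a pole at s = 11 in the right half-plane. Theorem does NOT apply (unstable system; f(t) = 9·e^(11t) grows without bound).

Final answer: Not applicable (unstable)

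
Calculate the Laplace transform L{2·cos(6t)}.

L{cos(ωt)} = s/(s² + ω²), so L{cos(6t)} = s/(s² + 36). Then L{2·cos(6t)} = 2·s/(s² + 36) = 2s/(s² + 36)

Final answer: 2s/(s² + 36)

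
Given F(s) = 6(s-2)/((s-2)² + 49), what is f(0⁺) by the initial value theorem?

f(0⁺) = lim_{s→∞} sF(s) = lim_{s→∞} 6s(s-2)/((s-2)² + 49) = 6

Final answer: 6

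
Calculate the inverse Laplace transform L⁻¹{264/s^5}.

L⁻¹{n!/s^(n+1)} = t^n with n=4. So L⁻¹{24/s^5} = t^4, and L⁻¹{264/s^5} = (264/24)·t^4 = 11·t^4

Final answer: 11·t^4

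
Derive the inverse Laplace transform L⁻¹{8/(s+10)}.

L⁻¹{1/(s-a)} = e^(at), so L⁻¹{1/(s+10)} = e^(-10t), and L⁻¹{8/(s+10)} = 8·e^(-10t)

Final answer: 8·e^(-10t)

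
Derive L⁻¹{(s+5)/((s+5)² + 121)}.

Using frequency shift: L⁻¹{(s-a)/((s-a)² + b²)} = e^(at)cos(bt). Here a=-5, b=11

Final answer: e^(-5t)·cos(11t)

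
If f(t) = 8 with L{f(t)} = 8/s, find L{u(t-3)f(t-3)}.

Time shift theorem: L{u(t-a)f(t-a)} = e^(-as)F(s). Here a=3, F(s) = 8/s, so L{u(t-3)f(t-3)} = e^(-3s)·8/s

Final answer: e^(-3s)·8/s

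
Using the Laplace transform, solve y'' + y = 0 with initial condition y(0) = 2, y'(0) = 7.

L{y''} + 1L{y} = 0. s²Y - 2s - 7 + Y = 0. Y(s² + 1) = 2s + 7. Y = (2s + 7)/(s² + 1). Inverting: y(t) = 2cos(t) + 7sin(t)

Final answer: y(t) = 2cos(t) + 7sin(t)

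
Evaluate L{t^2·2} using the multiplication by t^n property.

L{2} = 2/s. d^1/ds^1[1/s] = -1/s². d^2/ds^2[1/s] = 2/s^3. So L{t^2} = (-1)^{2}·2/s^3 = 2/s^3. Then L{t^2·2} = 2·2/s^3 = 4/s^3

Final answer: 4/s^3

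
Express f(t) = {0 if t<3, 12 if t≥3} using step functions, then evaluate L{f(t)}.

f(t) = 12·u(t-3). L{u(t-3)} = e^(-3s)/s, so L{f(t)} = 12·e^(-3s)/s

Final answer: 12·e^(-3s)/s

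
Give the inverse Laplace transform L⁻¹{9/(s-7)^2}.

L⁻¹{n!/(s-a)^(n+1)} = t^n·e^(at) with n=1, a=7. So L⁻¹{1/(s-7)^2} = t·e^(7t), and L⁻¹{9/(s-7)^2} = (9/1)·t·e^(7t) = 9·t·e^(7t)

Final answer: 9·t·e^(7t)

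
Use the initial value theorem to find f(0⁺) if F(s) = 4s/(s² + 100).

f(0⁺) = lim_{s→∞} s·4s/(s² + 100) = lim_{s→∞} 4s²/(s² + 100) = 4

Final answer: 4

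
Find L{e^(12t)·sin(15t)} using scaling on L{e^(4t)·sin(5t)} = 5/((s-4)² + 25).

Scaling with a=3: L{e^(12t)·sin(15t)} = (1/3) · 5/((s/3-4)² + 25). Simplifying: 15/((s-12)² + 225)

Final answer: 15/((s-12)² + 225)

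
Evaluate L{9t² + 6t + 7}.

L{9t² + 6t + 7} = 9·2/s³ + 6/s² + 7/s = 18/s³ + 6/s² + 7/s

Final answer: 18/s³ + 6/s² + 7/s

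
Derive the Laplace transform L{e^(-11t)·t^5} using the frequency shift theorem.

L{e^(at)·t^n} = n!/(s-a)^(n+1), so L{e^(-11t)·t^5} = 120/(s+11)^6

Final answer: 120/(s+11)^6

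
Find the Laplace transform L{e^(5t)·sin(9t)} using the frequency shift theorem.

Frequency shift: L{e^(at)f(t)} = F(s-a). L{e^(5t)·sin(9t)} = 9/((s-5)² + 81)

Final answer: 9/((s-5)² + 81)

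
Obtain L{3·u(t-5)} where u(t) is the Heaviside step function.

L{u(t-a)} = e^(-as)/s. Here a=5, so L{u(t-5)} = e^(-5s)/s, and L{3·u(t-5)} = 3·e^(-5s)/s

Final answer: 3·e^(-5s)/s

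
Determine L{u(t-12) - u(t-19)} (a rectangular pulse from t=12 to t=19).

L{u(t-a)} = e^(-as)/s. L{u(t-12) - u(t-19)} = (e^(-12s) - e^(-19s))/s

Final answer: (e^(-12s) - e^(-19s))/s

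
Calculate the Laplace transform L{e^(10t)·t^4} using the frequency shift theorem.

L{e^(at)·t^n} = n!/(s-a)^(n+1), so L{e^(10t)·t^4} = 24/(s-10)^5

Final answer: 24/(s-10)^5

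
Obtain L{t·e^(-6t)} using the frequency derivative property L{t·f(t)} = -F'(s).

L{e^(-6t)} = 1/(s+6). By frequency derivative: L{t·e^(-6t)} = -d/ds[1/(s+6)] = -(-1)/(s+6)² = 1/(s+6)²

Final answer: 1/(s+6)²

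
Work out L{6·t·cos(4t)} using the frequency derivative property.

L{cos(4t)} = s/(s² + 16). Derivative: d/ds[s/(s² + 16)] = [(s² + 16) - s·2s]/(s² + 16)² = (16 - s²)/(s² + 16)². So L{t·cos(4t)} = -F'(s) = (s² - 16)/(s² + 16)². Then L{6·t·cos(4t)} = 6·(s² - 16)/(s² + 16)²

Final answer: 6·(s² - 16)/(s² + 16)²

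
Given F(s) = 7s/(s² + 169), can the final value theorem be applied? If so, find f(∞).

The final value theorem requires all poles of sF(s) in the left half-plane. sF(s) = 7s²/(s² + 169) has poles at s = ±13i (imaginary axis). Theorem does NOT apply (oscillatory system).

Final answer: Not applicable (oscillatory)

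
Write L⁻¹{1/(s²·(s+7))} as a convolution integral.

1/(s²·(s+7)) = (1/s^2)·(1/(s+7)) = L{t}·L{e^(-7t)}. So f(t) = t*e^(-7t) = ∫₀ᵗ τ·e^(-7(t-τ)) dτ

Final answer: ∫₀ᵗ τ·e^(-7(t-τ)) dτ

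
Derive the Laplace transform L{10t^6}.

L{10t^6} = 10 · L{t^6} = 10 · 720/s^7 = 7200/s^7

Final answer: 7200/s^7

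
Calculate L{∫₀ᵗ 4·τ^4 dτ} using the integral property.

L{∫₀ᵗ f(τ)dτ} = F(s)/s with f(t) = 4t^4. F(s) = 96/s^5, so L{∫₀ᵗ 4·τ^4 dτ} = (96/s^5)/s = 96/s^6. (Check: ∫₀ᵗ 4·τ^4 dτ = 4t^5/5.)

Final answer: 96/s^6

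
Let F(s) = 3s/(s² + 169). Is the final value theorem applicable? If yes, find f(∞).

The final value theorem requires all poles of sF(s) in the left half-plane. sF(s) = 3s²/(s² + 169) has poles at s = ±13i (imaginary axis). Theorem does NOT apply (oscillatory system).

Final answer: Not applicable (oscillatory)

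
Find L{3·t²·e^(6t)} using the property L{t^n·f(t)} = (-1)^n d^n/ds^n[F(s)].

L{e^(6t)} = 1/(s-6). d/ds[1/(s-6)] = -1/(s-6)². d²/ds²[1/(s-6)] = 2/(s-6)³. So L{t²·e^(6t)} = (-1)² · 2/(s-6)³ = 2/(s-6)³. Then L{3·t²·e^(6t)} = 3·2/(s-6)³ = 6/(s-6)³

Final answer: 6/(s-6)³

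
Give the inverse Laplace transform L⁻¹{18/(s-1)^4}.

L⁻¹{n!/(s-a)^(n+1)} = t^n·e^(at) with n=3, a=1. So L⁻¹{6/(s-1)^4} = t^3·e^t, and L⁻¹{18/(s-1)^4} = (18/6)·t^3·e^t = 3·t^3·e^t

Final answer: 3·t^3·e^t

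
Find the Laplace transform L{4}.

L{4} = 4 · L{1} = 4/s

Final answer: 4/s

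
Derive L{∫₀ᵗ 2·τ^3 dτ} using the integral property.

L{∫₀ᵗ f(τ)dτ} = F(s)/s with f(t) = 2t^3. F(s) = 12/s^4, so L{∫₀ᵗ 2·τ^3 dτ} = (12/s^4)/s = 12/s^5. (Check: ∫₀ᵗ 2·τ^3 dτ = 2t^4/4.)

Final answer: 12/s^5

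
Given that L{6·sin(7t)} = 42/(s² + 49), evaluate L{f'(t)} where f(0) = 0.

L{f'(t)} = s·F(s) - f(0) = s·42/(s² + 49) - 0 = 42s/(s² + 49)

Final answer: 42s/(s² + 49)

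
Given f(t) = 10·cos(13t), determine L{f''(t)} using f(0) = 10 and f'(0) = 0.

F(s) = 10s/(s² + 169). L{f''(t)} = s²F(s) - sf(0) - f'(0) = 10s³/(s² + 169) - 10s = (10s³ - 10s(s² + 169))/(s² + 169) = -1690s/(s² + 169)

Final answer: -1690s/(s² + 169)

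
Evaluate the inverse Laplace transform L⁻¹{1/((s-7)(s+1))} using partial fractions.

Decompose: A/(s-7) + B/(s+1). A = 1/8, B = -1/8. f(t) = (e^(7t) - e^(-t))/8

Final answer: (e^(7t) - e^(-t))/8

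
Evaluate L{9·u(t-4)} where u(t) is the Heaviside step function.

L{u(t-a)} = e^(-as)/s. Here a=4, so L{u(t-4)} = e^(-4s)/s, and L{9·u(t-4)} = 9·e^(-4s)/s

Final answer: 9·e^(-4s)/s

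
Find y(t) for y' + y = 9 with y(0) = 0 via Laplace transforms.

sY + Y = 9/s. Y = 9/(s(s+1)). Partial fractions: Y = 9/s - 9/(s+1)

Final answer: y(t) = 9(1 - e^(-t))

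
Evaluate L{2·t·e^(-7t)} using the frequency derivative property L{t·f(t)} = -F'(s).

L{e^(-7t)} = 1/(s+7). By frequency derivative: L{t·e^(-7t)} = -d/ds[1/(s+7)] = -(-1)/(s+7)² = 1/(s+7)². Then L{2·t·e^(-7t)} = 2·1/(s+7)² = 2/(s+7)²

Final answer: 2/(s+7)²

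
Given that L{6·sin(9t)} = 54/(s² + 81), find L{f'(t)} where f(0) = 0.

L{f'(t)} = s·F(s) - f(0) = s·54/(s² + 81) - 0 = 54s/(s² + 81)

Final answer: 54s/(s² + 81)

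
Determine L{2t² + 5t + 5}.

L{2t² + 5t + 5} = 2·2/s³ + 5/s² + 5/s = 4/s³ + 5/s² + 5/s

Final answer: 4/s³ + 5/s² + 5/s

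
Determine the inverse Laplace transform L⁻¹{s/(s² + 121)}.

L⁻¹{s/(s² + 121)} = cos(11t)

Final answer: cos(11t)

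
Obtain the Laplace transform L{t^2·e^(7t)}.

L{t^n·e^(at)} = n!/(s-a)^(n+1), so L{t^2·e^(7t)} = 2/(s-7)^3

Final answer: 2/(s-7)^3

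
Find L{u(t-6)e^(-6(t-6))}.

u(t-a)f(t-a) with f(t)=e^(-6t). L{e^(-6t)} = 1/(s+6). By time shift: e^(-6s)/(s+6)

Final answer: e^(-6s)/(s+6)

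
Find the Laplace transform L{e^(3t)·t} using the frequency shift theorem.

L{e^(at)·t^n} = n!/(s-a)^(n+1), so L{e^(3t)·t} = 1/(s-3)^2

Final answer: 1/(s-3)^2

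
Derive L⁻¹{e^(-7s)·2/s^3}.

L⁻¹{2/s^3} = t^2. By the time shift theorem, L⁻¹{e^(-as)F(s)} = u(t-a)f(t-a) with a=7, so L⁻¹{e^(-7s)·2/s^3} = u(t-7)·(t-7)^2

Final answer: u(t-7)·(t-7)^2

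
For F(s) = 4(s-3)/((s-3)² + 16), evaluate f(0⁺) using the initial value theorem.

f(0⁺) = lim_{s→∞} sF(s) = lim_{s→∞} 4s(s-3)/((s-3)² + 16) = 4

Final answer: 4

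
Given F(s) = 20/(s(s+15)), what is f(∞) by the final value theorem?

f(∞) = lim_{s→0} s·20/(s(s+15)) = lim_{s→0} 20/(s+15) = 20/15 = 4/3

Final answer: 4/3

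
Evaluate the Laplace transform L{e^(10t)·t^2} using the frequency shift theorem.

L{e^(at)·t^n} = n!/(s-a)^(n+1), so L{e^(10t)·t^2} = 2/(s-10)^3

Final answer: 2/(s-10)^3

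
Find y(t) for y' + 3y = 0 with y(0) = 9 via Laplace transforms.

L{y'} + 3L{y} = 0. sY - 9 + 3Y = 0. Y(s+3) = 9. Y = 9/(s+3)

Final answer: y(t) = 9e^(-3t)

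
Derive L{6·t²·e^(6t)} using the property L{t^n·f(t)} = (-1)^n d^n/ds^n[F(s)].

L{e^(6t)} = 1/(s-6). d/ds[1/(s-6)] = -1/(s-6)². d²/ds²[1/(s-6)] = 2/(s-6)³. So L{t²·e^(6t)} = (-1)² · 2/(s-6)³ = 2/(s-6)³. Then L{6·t²·e^(6t)} = 6·2/(s-6)³ = 12/(s-6)³

Final answer: 12/(s-6)³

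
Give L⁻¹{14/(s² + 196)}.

This is the form c·a/(s² + a²) with a = 14. L⁻¹ = sin(14t)

Final answer: sin(14t)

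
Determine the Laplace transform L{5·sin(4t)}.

L{sin(ωt)} = ω/(s² + ω²), so L{sin(4t)} = 4/(s² + 16). Then L{5·sin(4t)} = 5·4/(s² + 16) = 20/(s² + 16)

Final answer: 20/(s² + 16)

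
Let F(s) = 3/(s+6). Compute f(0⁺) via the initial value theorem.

f(0⁺) = lim_{s→∞} s·3/(s+6) = lim_{s→∞} 3s/(s+6) = 3

Final answer: 3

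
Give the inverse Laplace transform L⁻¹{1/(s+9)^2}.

L⁻¹{n!/(s-a)^(n+1)} = t^n·e^(at) with n=1, a=-9. So L⁻¹{1/(s+9)^2} = t·e^(-9t)

Final answer: t·e^(-9t)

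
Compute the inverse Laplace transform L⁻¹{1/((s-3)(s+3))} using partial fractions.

Decompose: A/(s-3) + B/(s+3). A = 1/6, B = -1/6. f(t) = (e^(3t) - e^(-3t))/6

Final answer: (e^(3t) - e^(-3t))/6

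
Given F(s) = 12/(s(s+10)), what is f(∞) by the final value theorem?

f(∞) = lim_{s→0} s·12/(s(s+10)) = lim_{s→0} 12/(s+10) = 12/10 = 6/5

Final answer: 6/5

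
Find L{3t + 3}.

L{3t + 3} = 3·L{t} + 3·L{1} = 3/s² + 3/s

Final answer: 3/s² + 3/s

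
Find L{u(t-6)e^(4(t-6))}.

u(t-a)f(t-a) with f(t)=e^(4t). L{e^(4t)} = 1/(s-4). By time shift: e^(-6s)/(s-4)

Final answer: e^(-6s)/(s-4)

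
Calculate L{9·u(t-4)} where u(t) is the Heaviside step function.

L{u(t-a)} = e^(-as)/s. Here a=4, so L{u(t-4)} = e^(-4s)/s, and L{9·u(t-4)} = 9·e^(-4s)/s

Final answer: 9·e^(-4s)/s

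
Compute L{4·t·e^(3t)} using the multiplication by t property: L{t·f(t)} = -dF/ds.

Using L{t^n·e^(at)} = n!/(s-a)^(n+1), L{t·e^(3t)} = 1/(s-3)^2, so L{4·t·e^(3t)} = 4·1/(s-3)^2 = 4/(s-3)^2

Final answer: 4/(s-3)^2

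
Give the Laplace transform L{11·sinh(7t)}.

L{sinh(ωt)} = ω/(s² - ω²), so L{sinh(7t)} = 7/(s² - 49). Then L{11·sinh(7t)} = 11·7/(s² - 49) = 77/(s² - 49)

Final answer: 77/(s² - 49)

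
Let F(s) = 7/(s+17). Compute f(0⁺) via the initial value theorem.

f(0⁺) = lim_{s→∞} s·7/(s+17) = lim_{s→∞} 7s/(s+17) = 7

Final answer: 7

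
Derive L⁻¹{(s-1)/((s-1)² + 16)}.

Using frequency shift: L⁻¹{(s-a)/((s-a)² + b²)} = e^(at)cos(bt). Here a=1, b=4

Final answer: e^t·cos(4t)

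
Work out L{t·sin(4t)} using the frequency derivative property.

L{sin(4t)} = 4/(s² + 16). By L{t·f(t)} = -F'(s): -d/ds[4/(s² + 16)] = -(4)·(-2s)/(s² + 16)² = 8s/(s² + 16)²

Final answer: 8s/(s² + 16)²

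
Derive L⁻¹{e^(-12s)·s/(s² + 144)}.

L⁻¹{s/(s² + 144)} = cos(12t). By the time shift theorem, L⁻¹{e^(-as)F(s)} = u(t-a)f(t-a) with a=12, so L⁻¹{e^(-12s)·s/(s² + 144)} = u(t-12)·cos(12(t-12))

Final answer: u(t-12)·cos(12(t-12))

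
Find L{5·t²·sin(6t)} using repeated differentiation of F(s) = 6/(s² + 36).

F(s) = 6/(s² + 36). F'(s) = -12s/(s² + 36)². F''(s) = -12(36 - 3s²)/(s² + 36)³ = (36s² - 432)/(s² + 36)³. So L{t²·sin(6t)} = (-1)² F''(s) = (36s² - 432)/(s² + 36)³. Then L{5·t²·sin(6t)} = 5·(36s² - 432)/(s² + 36)³ = (180s² - 2160)/(s² + 36)³

Final answer: (180s² - 2160)/(s² + 36)³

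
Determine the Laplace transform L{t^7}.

L{t^n} = n!/s^(n+1), so L{t^7} = 5040/s^8

Final answer: 5040/s^8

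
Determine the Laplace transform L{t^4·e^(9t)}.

L{t^n·e^(at)} = n!/(s-a)^(n+1), so L{t^4·e^(9t)} = 24/(s-9)^5

Final answer: 24/(s-9)^5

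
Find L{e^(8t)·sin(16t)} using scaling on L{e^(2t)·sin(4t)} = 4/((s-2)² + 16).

Scaling with a=4: L{e^(8t)·sin(16t)} = (1/4) · 4/((s/4-2)² + 16). Simplifying: 16/((s-8)² + 256)

Final answer: 16/((s-8)² + 256)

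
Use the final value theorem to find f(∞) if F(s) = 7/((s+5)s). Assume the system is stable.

f(∞) = lim_{s→0} sF(s) = lim_{s→0} 7/(s+5) = 7/5

Final answer: 7/5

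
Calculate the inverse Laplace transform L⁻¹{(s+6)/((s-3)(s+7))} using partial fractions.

Using partial fractions, f(t) = (9e^(3t) + e^(-7t))/10

Final answer: (9e^(3t) + e^(-7t))/10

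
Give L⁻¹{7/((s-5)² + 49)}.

Form: b/((s-a)² + b²) → e^(at)sin(bt). With a=5, b=7

Final answer: e^(5t)·sin(7t)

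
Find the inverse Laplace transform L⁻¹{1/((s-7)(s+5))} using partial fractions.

Decompose: A/(s-7) + B/(s+5). A = 1/12, B = -1/12. f(t) = (e^(7t) - e^(-5t))/12

Final answer: (e^(7t) - e^(-5t))/12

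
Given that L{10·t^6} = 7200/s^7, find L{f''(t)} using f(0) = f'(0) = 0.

L{f''(t)} = s²F(s) - sf(0) - f'(0) = s²·7200/s^7 - 0 - 0 = 7200/s^5

Final answer: 7200/s^5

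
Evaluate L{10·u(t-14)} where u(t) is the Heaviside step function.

L{u(t-a)} = e^(-as)/s. Here a=14, so L{u(t-14)} = e^(-14s)/s, and L{10·u(t-14)} = 10·e^(-14s)/s

Final answer: 10·e^(-14s)/s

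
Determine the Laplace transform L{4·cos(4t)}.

L{cos(ωt)} = s/(s² + ω²), so L{cos(4t)} = s/(s² + 16). Then L{4·cos(4t)} = 4·s/(s² + 16) = 4s/(s² + 16)

Final answer: 4s/(s² + 16)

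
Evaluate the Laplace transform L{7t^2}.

L{7t^2} = 7 · L{t^2} = 7 · 2/s^3 = 14/s^3

Final answer: 14/s^3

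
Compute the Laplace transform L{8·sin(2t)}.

L{sin(ωt)} = ω/(s² + ω²), so L{sin(2t)} = 2/(s² + 4). Then L{8·sin(2t)} = 8·2/(s² + 4) = 16/(s² + 4)

Final answer: 16/(s² + 4)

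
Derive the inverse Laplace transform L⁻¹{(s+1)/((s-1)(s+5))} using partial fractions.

Using partial fractions, f(t) = (2e^t + 4e^(-5t))/6

Final answer: (2e^t + 4e^(-5t))/6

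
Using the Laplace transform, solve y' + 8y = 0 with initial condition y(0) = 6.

L{y'} + 8L{y} = 0. sY - 6 + 8Y = 0. Y(s+8) = 6. Y = 6/(s+8)

Final answer: y(t) = 6e^(-8t)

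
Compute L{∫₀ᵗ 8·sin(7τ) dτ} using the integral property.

L{∫₀ᵗ f(τ)dτ} = F(s)/s with F(s) = 56/(s² + 49), so the result is (56/(s² + 49))/s = 56/(s(s² + 49))

Final answer: 56/(s(s² + 49))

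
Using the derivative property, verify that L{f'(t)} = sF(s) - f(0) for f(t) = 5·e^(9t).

f'(t) = 45e^(9t). Direct: L{f'(t)} = 45/(s-9). Property: s·5/(s-9) - 5 = (5s - 5(s-9))/(s-9) = 45/(s-9). ✓

Final answer: 45/(s-9)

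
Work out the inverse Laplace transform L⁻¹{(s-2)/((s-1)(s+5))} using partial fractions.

Using partial fractions, f(t) = (-e^t + 7e^(-5t))/6

Final answer: (-e^t + 7e^(-5t))/6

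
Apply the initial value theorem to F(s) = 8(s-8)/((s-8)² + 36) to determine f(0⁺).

f(0⁺) = lim_{s→∞} sF(s) = lim_{s→∞} 8s(s-8)/((s-8)² + 36) = 8

Final answer: 8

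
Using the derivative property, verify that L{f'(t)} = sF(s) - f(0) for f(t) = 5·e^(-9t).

f'(t) = -45e^(-9t). Direct: L{f'(t)} = -45/(s+9). Property: s·5/(s+9) - 5 = (5s - 5(s+9))/(s+9) = -45/(s+9). ✓

Final answer: -45/(s+9)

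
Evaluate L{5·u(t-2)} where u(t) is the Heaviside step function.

L{u(t-a)} = e^(-as)/s. Here a=2, so L{u(t-2)} = e^(-2s)/s, and L{5·u(t-2)} = 5·e^(-2s)/s

Final answer: 5·e^(-2s)/s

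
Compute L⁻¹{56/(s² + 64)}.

This is the form c·a/(s² + a²) with a = 8, c = 7. L⁻¹ = 7·sin(8t)

Final answer: 7·sin(8t)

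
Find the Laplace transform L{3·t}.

L{t^n} = n!/s^(n+1), so L{t} = 1/s^2. Then L{3·t} = 3·1/s^2 = 3/s^2

Final answer: 3/s^2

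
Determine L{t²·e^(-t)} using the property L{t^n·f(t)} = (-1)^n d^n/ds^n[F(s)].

L{e^(-t)} = 1/(s+1). d/ds[1/(s+1)] = -1/(s+1)². d²/ds²[1/(s+1)] = 2/(s+1)³. So L{t²·e^(-t)} = (-1)² · 2/(s+1)³ = 2/(s+1)³

Final answer: 2/(s+1)³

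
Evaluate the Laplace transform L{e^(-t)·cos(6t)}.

L{e^(at)·cos(ωt)} = (s-a)/((s-a)² + ω²), so L{e^(-t)·cos(6t)} = (s+1)/((s+1)² + 36)

Final answer: (s+1)/((s+1)² + 36)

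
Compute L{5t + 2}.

L{5t + 2} = 5·L{t} + 2·L{1} = 5/s² + 2/s

Final answer: 5/s² + 2/s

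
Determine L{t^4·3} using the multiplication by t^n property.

L{3} = 3/s. d^1/ds^1[1/s] = -1/s². d^2/ds^2[1/s] = 2/s^3. d^3/ds^3[1/s] = -6/s^4. d^4/ds^4[1/s] = 24/s^5. So L{t^4} = (-1)^{4}·24/s^5 = 24/s^5. Then L{t^4·3} = 3·24/s^5 = 72/s^5

Final answer: 72/s^5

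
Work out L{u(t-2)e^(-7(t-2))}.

u(t-a)f(t-a) with f(t)=e^(-7t). L{e^(-7t)} = 1/(s+7). By time shift: e^(-2s)/(s+7)

Final answer: e^(-2s)/(s+7)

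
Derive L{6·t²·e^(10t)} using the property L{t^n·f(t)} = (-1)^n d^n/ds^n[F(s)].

L{e^(10t)} = 1/(s-10). d/ds[1/(s-10)] = -1/(s-10)². d²/ds²[1/(s-10)] = 2/(s-10)³. So L{t²·e^(10t)} = (-1)² · 2/(s-10)³ = 2/(s-10)³. Then L{6·t²·e^(10t)} = 6·2/(s-10)³ = 12/(s-10)³

Final answer: 12/(s-10)³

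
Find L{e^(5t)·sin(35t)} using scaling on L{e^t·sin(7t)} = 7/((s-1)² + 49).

Scaling with a=5: L{e^(5t)·sin(35t)} = (1/5) · 7/((s/5-1)² + 49). Simplifying: 35/((s-5)² + 1225)

Final answer: 35/((s-5)² + 1225)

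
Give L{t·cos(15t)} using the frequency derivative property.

L{cos(15t)} = s/(s² + 225). Derivative: d/ds[s/(s² + 225)] = [(s² + 225) - s·2s]/(s² + 225)² = (225 - s²)/(s² + 225)². So L{t·cos(15t)} = -F'(s) = (s² - 225)/(s² + 225)²

Final answer: (s² - 225)/(s² + 225)²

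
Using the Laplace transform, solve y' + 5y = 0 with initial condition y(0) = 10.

L{y'} + 5L{y} = 0. sY - 10 + 5Y = 0. Y(s+5) = 10. Y = 10/(s+5)

Final answer: y(t) = 10e^(-5t)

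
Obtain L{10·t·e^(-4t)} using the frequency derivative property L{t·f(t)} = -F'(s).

L{e^(-4t)} = 1/(s+4). By frequency derivative: L{t·e^(-4t)} = -d/ds[1/(s+4)] = -(-1)/(s+4)² = 1/(s+4)². Then L{10·t·e^(-4t)} = 10·1/(s+4)² = 10/(s+4)²

Final answer: 10/(s+4)²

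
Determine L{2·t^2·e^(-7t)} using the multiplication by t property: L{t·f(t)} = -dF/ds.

Using L{t^n·e^(at)} = n!/(s-a)^(n+1), L{t^2·e^(-7t)} = 2/(s+7)^3, so L{2·t^2·e^(-7t)} = 2·2/(s+7)^3 = 4/(s+7)^3

Final answer: 4/(s+7)^3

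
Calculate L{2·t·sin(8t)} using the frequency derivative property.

L{sin(8t)} = 8/(s² + 64). By L{t·f(t)} = -F'(s): -d/ds[8/(s² + 64)] = -(8)·(-2s)/(s² + 64)² = 16s/(s² + 64)². Then L{2·t·sin(8t)} = 2·16s/(s² + 64)² = 32s/(s² + 64)²

Final answer: 32s/(s² + 64)²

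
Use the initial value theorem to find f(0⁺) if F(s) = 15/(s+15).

f(0⁺) = lim_{s→∞} s·15/(s+15) = lim_{s→∞} 15s/(s+15) = 15

Final answer: 15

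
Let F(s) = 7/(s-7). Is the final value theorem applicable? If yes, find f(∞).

sF(s) = 7s/(s-7) has a pole at s = 7 in the right half-plane. Theorem does NOT apply (unstable system; f(t) = 7·e^(7t) grows without bound).

Final answer: Not applicable (unstable)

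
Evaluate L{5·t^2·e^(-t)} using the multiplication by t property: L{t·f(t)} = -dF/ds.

Using L{t^n·e^(at)} = n!/(s-a)^(n+1), L{t^2·e^(-t)} = 2/(s+1)^3, so L{5·t^2·e^(-t)} = 5·2/(s+1)^3 = 10/(s+1)^3

Final answer: 10/(s+1)^3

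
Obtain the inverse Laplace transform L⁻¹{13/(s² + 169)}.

L⁻¹{13/(s² + 169)} = sin(13t)

Final answer: sin(13t)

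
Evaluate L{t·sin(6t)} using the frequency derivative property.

L{sin(6t)} = 6/(s² + 36). By L{t·f(t)} = -F'(s): -d/ds[6/(s² + 36)] = -(6)·(-2s)/(s² + 36)² = 12s/(s² + 36)²

Final answer: 12s/(s² + 36)²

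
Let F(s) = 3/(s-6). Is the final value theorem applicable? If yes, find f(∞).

sF(s) = 3s/(s-6) has a pole at s = 6 in the right half-plane. Theorem does NOT apply (unstable system; f(t) = 3·e^(6t) grows without bound).

Final answer: Not applicable (unstable)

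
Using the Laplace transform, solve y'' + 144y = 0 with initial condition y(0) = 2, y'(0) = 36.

L{y''} + 144L{y} = 0. s²Y - 2s - 36 + 144Y = 0. Y(s² + 144) = 2s + 36. Y = (2s + 36)/(s² + 144). Inverting: y(t) = 2cos(12t) + 3sin(12t)

Final answer: y(t) = 2cos(12t) + 3sin(12t)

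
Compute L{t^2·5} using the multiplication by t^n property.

L{5} = 5/s. d^1/ds^1[1/s] = -1/s². d^2/ds^2[1/s] = 2/s^3. So L{t^2} = (-1)^{2}·2/s^3 = 2/s^3. Then L{t^2·5} = 5·2/s^3 = 10/s^3

Final answer: 10/s^3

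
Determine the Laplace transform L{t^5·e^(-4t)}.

L{t^n·e^(at)} = n!/(s-a)^(n+1), so L{t^5·e^(-4t)} = 120/(s+4)^6

Final answer: 120/(s+4)^6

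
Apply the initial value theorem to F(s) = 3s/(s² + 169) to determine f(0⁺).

f(0⁺) = lim_{s→∞} s·3s/(s² + 169) = lim_{s→∞} 3s²/(s² + 169) = 3

Final answer: 3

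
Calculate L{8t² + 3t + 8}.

L{8t² + 3t + 8} = 8·2/s³ + 3/s² + 8/s = 16/s³ + 3/s² + 8/s

Final answer: 16/s³ + 3/s² + 8/s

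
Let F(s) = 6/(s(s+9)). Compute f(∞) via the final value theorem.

f(∞) = lim_{s→0} s·6/(s(s+9)) = lim_{s→0} 6/(s+9) = 6/9 = 2/3

Final answer: 2/3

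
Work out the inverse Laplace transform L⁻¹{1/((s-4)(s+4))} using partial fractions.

Decompose: A/(s-4) + B/(s+4). A = 1/8, B = -1/8. f(t) = (e^(4t) - e^(-4t))/8

Final answer: (e^(4t) - e^(-4t))/8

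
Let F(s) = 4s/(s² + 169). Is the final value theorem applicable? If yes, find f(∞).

The final value theorem requires all poles of sF(s) in the left half-plane. sF(s) = 4s²/(s² + 169) has poles at s = ±13i (imaginary axis). Theorem does NOT apply (oscillatory system).

Final answer: Not applicable (oscillatory)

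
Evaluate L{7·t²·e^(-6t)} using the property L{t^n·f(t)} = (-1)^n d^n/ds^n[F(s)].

L{e^(-6t)} = 1/(s+6). d/ds[1/(s+6)] = -1/(s+6)². d²/ds²[1/(s+6)] = 2/(s+6)³. So L{t²·e^(-6t)} = (-1)² · 2/(s+6)³ = 2/(s+6)³. Then L{7·t²·e^(-6t)} = 7·2/(s+6)³ = 14/(s+6)³

Final answer: 14/(s+6)³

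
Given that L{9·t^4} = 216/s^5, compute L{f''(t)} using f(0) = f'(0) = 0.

L{f''(t)} = s²F(s) - sf(0) - f'(0) = s²·216/s^5 - 0 - 0 = 216/s^3

Final answer: 216/s^3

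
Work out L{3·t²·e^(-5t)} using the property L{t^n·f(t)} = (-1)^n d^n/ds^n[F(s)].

L{e^(-5t)} = 1/(s+5). d/ds[1/(s+5)] = -1/(s+5)². d²/ds²[1/(s+5)] = 2/(s+5)³. So L{t²·e^(-5t)} = (-1)² · 2/(s+5)³ = 2/(s+5)³. Then L{3·t²·e^(-5t)} = 3·2/(s+5)³ = 6/(s+5)³

Final answer: 6/(s+5)³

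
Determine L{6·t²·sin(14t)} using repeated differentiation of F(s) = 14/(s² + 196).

F(s) = 14/(s² + 196). F'(s) = -28s/(s² + 196)². F''(s) = -28(196 - 3s²)/(s² + 196)³ = (84s² - 5488)/(s² + 196)³. So L{t²·sin(14t)} = (-1)² F''(s) = (84s² - 5488)/(s² + 196)³. Then L{6·t²·sin(14t)} = 6·(84s² - 5488)/(s² + 196)³ = (504s² - 32928)/(s² + 196)³

Final answer: (504s² - 32928)/(s² + 196)³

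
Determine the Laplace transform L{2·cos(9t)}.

L{cos(ωt)} = s/(s² + ω²), so L{cos(9t)} = s/(s² + 81). Then L{2·cos(9t)} = 2·s/(s² + 81) = 2s/(s² + 81)

Final answer: 2s/(s² + 81)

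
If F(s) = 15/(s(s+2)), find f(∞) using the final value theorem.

f(∞) = lim_{s→0} s·15/(s(s+2)) = lim_{s→0} 15/(s+2) = 15/2 = 15/2

Final answer: 15/2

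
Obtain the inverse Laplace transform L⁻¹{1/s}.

L⁻¹{c/s} = c, so L⁻¹{1/s} = 1

Final answer: 1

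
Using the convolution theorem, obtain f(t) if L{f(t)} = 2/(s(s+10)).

2/(s(s+10)) = (2/s)·(1/(s+10)) = L{2}·L{e^(-10t)}. By convolution, f(t) = 2*e^(-10t) = ∫₀ᵗ 2·e^(-10τ) dτ = 2·(1 - e^(-10t))/10

Final answer: 2·(1 - e^(-10t))/10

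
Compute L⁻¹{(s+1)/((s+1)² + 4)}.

Using frequency shift: L⁻¹{(s-a)/((s-a)² + b²)} = e^(at)cos(bt). Here a=-1, b=2

Final answer: e^(-t)·cos(2t)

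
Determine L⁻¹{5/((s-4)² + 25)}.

Form: b/((s-a)² + b²) → e^(at)sin(bt). With a=4, b=5

Final answer: e^(4t)·sin(5t)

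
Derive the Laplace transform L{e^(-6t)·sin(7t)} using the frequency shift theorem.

Frequency shift: L{e^(at)f(t)} = F(s-a). L{e^(-6t)·sin(7t)} = 7/((s+6)² + 49)

Final answer: 7/((s+6)² + 49)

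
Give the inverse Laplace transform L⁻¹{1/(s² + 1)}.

L⁻¹{1/(s² + 1)} = sin(t)

Final answer: sin(t)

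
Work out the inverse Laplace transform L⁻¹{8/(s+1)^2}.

L⁻¹{n!/(s-a)^(n+1)} = t^n·e^(at) with n=1, a=-1. So L⁻¹{1/(s+1)^2} = t·e^(-t), and L⁻¹{8/(s+1)^2} = (8/1)·t·e^(-t) = 8·t·e^(-t)

Final answer: 8·t·e^(-t)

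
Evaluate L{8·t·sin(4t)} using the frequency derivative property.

L{sin(4t)} = 4/(s² + 16). By L{t·f(t)} = -F'(s): -d/ds[4/(s² + 16)] = -(4)·(-2s)/(s² + 16)² = 8s/(s² + 16)². Then L{8·t·sin(4t)} = 8·8s/(s² + 16)² = 64s/(s² + 16)²

Final answer: 64s/(s² + 16)²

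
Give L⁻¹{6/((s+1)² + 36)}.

Form: b/((s-a)² + b²) → e^(at)sin(bt). With a=-1, b=6

Final answer: e^(-t)·sin(6t)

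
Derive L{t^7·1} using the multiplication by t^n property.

L{1} = 1/s. d^1/ds^1[1/s] = -1/s². d^2/ds^2[1/s] = 2/s^3. d^3/ds^3[1/s] = -6/s^4. d^4/ds^4[1/s] = 24/s^5. d^5/ds^5[1/s] = -120/s^6. d^6/ds^6[1/s] = 720/s^7. d^7/ds^7[1/s] = -5040/s^8. So L{t^7} = (-1)^{7}·-5040/s^8 = 5040/s^8

Final answer: 5040/s^8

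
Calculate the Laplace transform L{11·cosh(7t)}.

L{cosh(ωt)} = s/(s² - ω²), so L{cosh(7t)} = s/(s² - 49). Then L{11·cosh(7t)} = 11·s/(s² - 49) = 11s/(s² - 49)

Final answer: 11s/(s² - 49)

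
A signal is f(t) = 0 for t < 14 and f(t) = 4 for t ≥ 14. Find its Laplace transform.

f(t) = 4·u(t-14). L{u(t-14)} = e^(-14s)/s, so L{f(t)} = 4·e^(-14s)/s

Final answer: 4·e^(-14s)/s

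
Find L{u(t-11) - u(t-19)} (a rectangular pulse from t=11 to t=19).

L{u(t-a)} = e^(-as)/s. L{u(t-11) - u(t-19)} = (e^(-11s) - e^(-19s))/s

Final answer: (e^(-11s) - e^(-19s))/s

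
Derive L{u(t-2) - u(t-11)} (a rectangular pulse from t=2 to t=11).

L{u(t-a)} = e^(-as)/s. L{u(t-2) - u(t-11)} = (e^(-2s) - e^(-11s))/s

Final answer: (e^(-2s) - e^(-11s))/s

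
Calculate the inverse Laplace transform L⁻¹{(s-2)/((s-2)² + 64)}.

Using frequency shift, L⁻¹{(s-2)/((s-2)² + 64)} = e^(2t)·cos(8t)

Final answer: e^(2t)·cos(8t)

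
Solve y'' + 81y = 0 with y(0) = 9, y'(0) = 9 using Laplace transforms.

L{y''} + 81L{y} = 0. s²Y - 9s - 9 + 81Y = 0. Y(s² + 81) = 9s + 9. Y = (9s + 9)/(s² + 81). Inverting: y(t) = 9cos(9t) + sin(9t)

Final answer: y(t) = 9cos(9t) + sin(9t)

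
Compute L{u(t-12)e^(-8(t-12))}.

u(t-a)f(t-a) with f(t)=e^(-8t). L{e^(-8t)} = 1/(s+8). By time shift: e^(-12s)/(s+8)

Final answer: e^(-12s)/(s+8)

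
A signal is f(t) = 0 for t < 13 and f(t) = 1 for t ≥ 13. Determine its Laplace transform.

f(t) = u(t-13). L{u(t-13)} = e^(-13s)/s, so L{f(t)} = e^(-13s)/s

Final answer: e^(-13s)/s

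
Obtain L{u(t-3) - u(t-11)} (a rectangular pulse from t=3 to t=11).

L{u(t-a)} = e^(-as)/s. L{u(t-3) - u(t-11)} = (e^(-3s) - e^(-11s))/s

Final answer: (e^(-3s) - e^(-11s))/s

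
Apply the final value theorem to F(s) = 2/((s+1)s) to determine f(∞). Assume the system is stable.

f(∞) = lim_{s→0} sF(s) = lim_{s→0} 2/(s+1) = 2

Final answer: 2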